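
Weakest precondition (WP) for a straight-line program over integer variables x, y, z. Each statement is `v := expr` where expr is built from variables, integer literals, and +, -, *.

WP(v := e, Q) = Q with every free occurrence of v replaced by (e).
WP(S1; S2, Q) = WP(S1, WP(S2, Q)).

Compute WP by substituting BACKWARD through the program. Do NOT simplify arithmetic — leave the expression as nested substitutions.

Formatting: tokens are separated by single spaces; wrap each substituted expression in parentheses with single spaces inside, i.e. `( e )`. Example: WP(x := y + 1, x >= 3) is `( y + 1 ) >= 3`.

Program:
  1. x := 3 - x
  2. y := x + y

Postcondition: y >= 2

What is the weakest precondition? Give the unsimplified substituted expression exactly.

Answer: ( ( 3 - x ) + y ) >= 2

Derivation:
post: y >= 2
stmt 2: y := x + y  -- replace 1 occurrence(s) of y with (x + y)
  => ( x + y ) >= 2
stmt 1: x := 3 - x  -- replace 1 occurrence(s) of x with (3 - x)
  => ( ( 3 - x ) + y ) >= 2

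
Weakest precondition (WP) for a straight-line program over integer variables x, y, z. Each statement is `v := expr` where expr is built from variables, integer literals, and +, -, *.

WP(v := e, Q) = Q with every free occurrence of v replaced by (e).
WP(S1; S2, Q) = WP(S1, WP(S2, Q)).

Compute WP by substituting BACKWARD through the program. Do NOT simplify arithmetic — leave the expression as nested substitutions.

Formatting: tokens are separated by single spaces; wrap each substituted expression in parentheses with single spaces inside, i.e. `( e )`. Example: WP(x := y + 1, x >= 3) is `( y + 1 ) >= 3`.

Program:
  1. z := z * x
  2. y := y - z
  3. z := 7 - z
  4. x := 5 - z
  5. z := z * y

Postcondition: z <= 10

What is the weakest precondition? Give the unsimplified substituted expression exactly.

post: z <= 10
stmt 5: z := z * y  -- replace 1 occurrence(s) of z with (z * y)
  => ( z * y ) <= 10
stmt 4: x := 5 - z  -- replace 0 occurrence(s) of x with (5 - z)
  => ( z * y ) <= 10
stmt 3: z := 7 - z  -- replace 1 occurrence(s) of z with (7 - z)
  => ( ( 7 - z ) * y ) <= 10
stmt 2: y := y - z  -- replace 1 occurrence(s) of y with (y - z)
  => ( ( 7 - z ) * ( y - z ) ) <= 10
stmt 1: z := z * x  -- replace 2 occurrence(s) of z with (z * x)
  => ( ( 7 - ( z * x ) ) * ( y - ( z * x ) ) ) <= 10

Answer: ( ( 7 - ( z * x ) ) * ( y - ( z * x ) ) ) <= 10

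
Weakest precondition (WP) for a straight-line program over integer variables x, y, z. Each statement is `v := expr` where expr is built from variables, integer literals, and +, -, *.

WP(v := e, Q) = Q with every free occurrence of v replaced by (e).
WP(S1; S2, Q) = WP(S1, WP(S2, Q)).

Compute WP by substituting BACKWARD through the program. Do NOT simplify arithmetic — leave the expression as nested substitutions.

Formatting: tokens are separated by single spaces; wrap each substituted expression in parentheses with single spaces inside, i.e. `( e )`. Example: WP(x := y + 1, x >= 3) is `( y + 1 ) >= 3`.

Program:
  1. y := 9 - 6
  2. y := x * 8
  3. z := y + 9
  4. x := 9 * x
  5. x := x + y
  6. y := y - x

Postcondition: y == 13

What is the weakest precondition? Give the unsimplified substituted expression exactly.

Answer: ( ( x * 8 ) - ( ( 9 * x ) + ( x * 8 ) ) ) == 13

Derivation:
post: y == 13
stmt 6: y := y - x  -- replace 1 occurrence(s) of y with (y - x)
  => ( y - x ) == 13
stmt 5: x := x + y  -- replace 1 occurrence(s) of x with (x + y)
  => ( y - ( x + y ) ) == 13
stmt 4: x := 9 * x  -- replace 1 occurrence(s) of x with (9 * x)
  => ( y - ( ( 9 * x ) + y ) ) == 13
stmt 3: z := y + 9  -- replace 0 occurrence(s) of z with (y + 9)
  => ( y - ( ( 9 * x ) + y ) ) == 13
stmt 2: y := x * 8  -- replace 2 occurrence(s) of y with (x * 8)
  => ( ( x * 8 ) - ( ( 9 * x ) + ( x * 8 ) ) ) == 13
stmt 1: y := 9 - 6  -- replace 0 occurrence(s) of y with (9 - 6)
  => ( ( x * 8 ) - ( ( 9 * x ) + ( x * 8 ) ) ) == 13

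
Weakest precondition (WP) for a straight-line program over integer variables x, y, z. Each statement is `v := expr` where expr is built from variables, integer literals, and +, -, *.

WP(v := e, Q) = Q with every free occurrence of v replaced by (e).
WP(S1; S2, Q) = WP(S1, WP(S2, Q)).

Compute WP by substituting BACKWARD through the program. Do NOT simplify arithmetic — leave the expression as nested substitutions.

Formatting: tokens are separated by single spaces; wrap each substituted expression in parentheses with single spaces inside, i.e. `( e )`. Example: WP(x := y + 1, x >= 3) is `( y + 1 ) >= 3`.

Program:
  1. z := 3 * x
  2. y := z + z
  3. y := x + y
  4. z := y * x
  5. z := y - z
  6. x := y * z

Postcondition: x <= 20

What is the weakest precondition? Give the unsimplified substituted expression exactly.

Answer: ( ( x + ( ( 3 * x ) + ( 3 * x ) ) ) * ( ( x + ( ( 3 * x ) + ( 3 * x ) ) ) - ( ( x + ( ( 3 * x ) + ( 3 * x ) ) ) * x ) ) ) <= 20

Derivation:
post: x <= 20
stmt 6: x := y * z  -- replace 1 occurrence(s) of x with (y * z)
  => ( y * z ) <= 20
stmt 5: z := y - z  -- replace 1 occurrence(s) of z with (y - z)
  => ( y * ( y - z ) ) <= 20
stmt 4: z := y * x  -- replace 1 occurrence(s) of z with (y * x)
  => ( y * ( y - ( y * x ) ) ) <= 20
stmt 3: y := x + y  -- replace 3 occurrence(s) of y with (x + y)
  => ( ( x + y ) * ( ( x + y ) - ( ( x + y ) * x ) ) ) <= 20
stmt 2: y := z + z  -- replace 3 occurrence(s) of y with (z + z)
  => ( ( x + ( z + z ) ) * ( ( x + ( z + z ) ) - ( ( x + ( z + z ) ) * x ) ) ) <= 20
stmt 1: z := 3 * x  -- replace 6 occurrence(s) of z with (3 * x)
  => ( ( x + ( ( 3 * x ) + ( 3 * x ) ) ) * ( ( x + ( ( 3 * x ) + ( 3 * x ) ) ) - ( ( x + ( ( 3 * x ) + ( 3 * x ) ) ) * x ) ) ) <= 20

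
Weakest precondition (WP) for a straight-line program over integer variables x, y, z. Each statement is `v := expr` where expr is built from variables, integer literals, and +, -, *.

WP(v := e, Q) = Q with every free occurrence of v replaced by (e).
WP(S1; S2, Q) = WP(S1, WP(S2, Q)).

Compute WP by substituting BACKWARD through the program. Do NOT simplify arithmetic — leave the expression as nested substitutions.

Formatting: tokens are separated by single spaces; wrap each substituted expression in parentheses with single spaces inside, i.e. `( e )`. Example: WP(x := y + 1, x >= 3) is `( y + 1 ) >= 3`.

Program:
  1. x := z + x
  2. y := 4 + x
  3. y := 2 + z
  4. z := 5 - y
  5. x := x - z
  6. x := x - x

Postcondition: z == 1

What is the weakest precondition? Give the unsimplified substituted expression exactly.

post: z == 1
stmt 6: x := x - x  -- replace 0 occurrence(s) of x with (x - x)
  => z == 1
stmt 5: x := x - z  -- replace 0 occurrence(s) of x with (x - z)
  => z == 1
stmt 4: z := 5 - y  -- replace 1 occurrence(s) of z with (5 - y)
  => ( 5 - y ) == 1
stmt 3: y := 2 + z  -- replace 1 occurrence(s) of y with (2 + z)
  => ( 5 - ( 2 + z ) ) == 1
stmt 2: y := 4 + x  -- replace 0 occurrence(s) of y with (4 + x)
  => ( 5 - ( 2 + z ) ) == 1
stmt 1: x := z + x  -- replace 0 occurrence(s) of x with (z + x)
  => ( 5 - ( 2 + z ) ) == 1

Answer: ( 5 - ( 2 + z ) ) == 1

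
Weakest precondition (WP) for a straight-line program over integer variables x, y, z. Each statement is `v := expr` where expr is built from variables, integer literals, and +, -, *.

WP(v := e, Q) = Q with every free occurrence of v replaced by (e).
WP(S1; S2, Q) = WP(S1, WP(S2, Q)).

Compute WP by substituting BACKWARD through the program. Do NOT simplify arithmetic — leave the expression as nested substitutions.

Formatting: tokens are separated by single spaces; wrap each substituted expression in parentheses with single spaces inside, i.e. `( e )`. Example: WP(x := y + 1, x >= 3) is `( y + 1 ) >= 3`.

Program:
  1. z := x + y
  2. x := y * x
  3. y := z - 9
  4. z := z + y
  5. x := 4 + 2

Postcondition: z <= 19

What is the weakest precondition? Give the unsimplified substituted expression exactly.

Answer: ( ( x + y ) + ( ( x + y ) - 9 ) ) <= 19

Derivation:
post: z <= 19
stmt 5: x := 4 + 2  -- replace 0 occurrence(s) of x with (4 + 2)
  => z <= 19
stmt 4: z := z + y  -- replace 1 occurrence(s) of z with (z + y)
  => ( z + y ) <= 19
stmt 3: y := z - 9  -- replace 1 occurrence(s) of y with (z - 9)
  => ( z + ( z - 9 ) ) <= 19
stmt 2: x := y * x  -- replace 0 occurrence(s) of x with (y * x)
  => ( z + ( z - 9 ) ) <= 19
stmt 1: z := x + y  -- replace 2 occurrence(s) of z with (x + y)
  => ( ( x + y ) + ( ( x + y ) - 9 ) ) <= 19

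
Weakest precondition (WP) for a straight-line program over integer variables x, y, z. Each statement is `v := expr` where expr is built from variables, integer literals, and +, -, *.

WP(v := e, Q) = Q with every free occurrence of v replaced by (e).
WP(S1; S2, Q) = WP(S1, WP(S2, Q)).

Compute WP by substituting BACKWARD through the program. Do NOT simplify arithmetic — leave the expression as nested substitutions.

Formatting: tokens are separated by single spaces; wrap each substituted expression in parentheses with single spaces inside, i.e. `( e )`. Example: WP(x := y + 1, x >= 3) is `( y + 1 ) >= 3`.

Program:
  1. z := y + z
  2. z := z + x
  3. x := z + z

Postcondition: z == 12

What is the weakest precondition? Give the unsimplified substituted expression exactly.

Answer: ( ( y + z ) + x ) == 12

Derivation:
post: z == 12
stmt 3: x := z + z  -- replace 0 occurrence(s) of x with (z + z)
  => z == 12
stmt 2: z := z + x  -- replace 1 occurrence(s) of z with (z + x)
  => ( z + x ) == 12
stmt 1: z := y + z  -- replace 1 occurrence(s) of z with (y + z)
  => ( ( y + z ) + x ) == 12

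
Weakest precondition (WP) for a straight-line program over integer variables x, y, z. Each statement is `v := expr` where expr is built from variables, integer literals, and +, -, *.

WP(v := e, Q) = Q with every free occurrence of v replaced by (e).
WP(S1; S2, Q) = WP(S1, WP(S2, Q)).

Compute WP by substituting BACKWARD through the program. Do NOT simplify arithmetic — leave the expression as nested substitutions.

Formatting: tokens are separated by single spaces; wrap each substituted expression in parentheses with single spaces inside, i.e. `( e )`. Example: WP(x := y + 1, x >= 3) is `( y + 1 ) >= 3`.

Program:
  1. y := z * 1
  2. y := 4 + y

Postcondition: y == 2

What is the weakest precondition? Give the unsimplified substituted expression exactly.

Answer: ( 4 + ( z * 1 ) ) == 2

Derivation:
post: y == 2
stmt 2: y := 4 + y  -- replace 1 occurrence(s) of y with (4 + y)
  => ( 4 + y ) == 2
stmt 1: y := z * 1  -- replace 1 occurrence(s) of y with (z * 1)
  => ( 4 + ( z * 1 ) ) == 2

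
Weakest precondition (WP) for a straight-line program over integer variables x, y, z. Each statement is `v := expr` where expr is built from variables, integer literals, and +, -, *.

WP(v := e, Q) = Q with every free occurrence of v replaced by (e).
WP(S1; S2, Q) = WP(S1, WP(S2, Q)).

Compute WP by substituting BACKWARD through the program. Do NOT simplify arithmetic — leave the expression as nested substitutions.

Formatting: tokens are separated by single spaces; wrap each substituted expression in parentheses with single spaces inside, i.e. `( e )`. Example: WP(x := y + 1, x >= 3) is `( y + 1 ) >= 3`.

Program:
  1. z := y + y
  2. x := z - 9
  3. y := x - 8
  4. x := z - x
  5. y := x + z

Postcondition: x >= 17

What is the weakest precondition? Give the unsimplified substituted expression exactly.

post: x >= 17
stmt 5: y := x + z  -- replace 0 occurrence(s) of y with (x + z)
  => x >= 17
stmt 4: x := z - x  -- replace 1 occurrence(s) of x with (z - x)
  => ( z - x ) >= 17
stmt 3: y := x - 8  -- replace 0 occurrence(s) of y with (x - 8)
  => ( z - x ) >= 17
stmt 2: x := z - 9  -- replace 1 occurrence(s) of x with (z - 9)
  => ( z - ( z - 9 ) ) >= 17
stmt 1: z := y + y  -- replace 2 occurrence(s) of z with (y + y)
  => ( ( y + y ) - ( ( y + y ) - 9 ) ) >= 17

Answer: ( ( y + y ) - ( ( y + y ) - 9 ) ) >= 17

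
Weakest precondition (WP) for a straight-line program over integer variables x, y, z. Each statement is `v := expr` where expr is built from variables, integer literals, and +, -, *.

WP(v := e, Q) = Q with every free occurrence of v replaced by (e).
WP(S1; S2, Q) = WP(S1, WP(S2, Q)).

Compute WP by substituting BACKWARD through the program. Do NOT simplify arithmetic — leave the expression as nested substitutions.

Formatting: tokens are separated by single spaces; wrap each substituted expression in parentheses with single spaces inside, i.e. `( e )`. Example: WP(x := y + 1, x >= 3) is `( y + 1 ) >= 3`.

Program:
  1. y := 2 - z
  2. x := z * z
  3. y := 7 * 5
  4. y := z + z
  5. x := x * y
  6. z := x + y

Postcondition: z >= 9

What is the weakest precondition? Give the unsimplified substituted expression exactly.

Answer: ( ( ( z * z ) * ( z + z ) ) + ( z + z ) ) >= 9

Derivation:
post: z >= 9
stmt 6: z := x + y  -- replace 1 occurrence(s) of z with (x + y)
  => ( x + y ) >= 9
stmt 5: x := x * y  -- replace 1 occurrence(s) of x with (x * y)
  => ( ( x * y ) + y ) >= 9
stmt 4: y := z + z  -- replace 2 occurrence(s) of y with (z + z)
  => ( ( x * ( z + z ) ) + ( z + z ) ) >= 9
stmt 3: y := 7 * 5  -- replace 0 occurrence(s) of y with (7 * 5)
  => ( ( x * ( z + z ) ) + ( z + z ) ) >= 9
stmt 2: x := z * z  -- replace 1 occurrence(s) of x with (z * z)
  => ( ( ( z * z ) * ( z + z ) ) + ( z + z ) ) >= 9
stmt 1: y := 2 - z  -- replace 0 occurrence(s) of y with (2 - z)
  => ( ( ( z * z ) * ( z + z ) ) + ( z + z ) ) >= 9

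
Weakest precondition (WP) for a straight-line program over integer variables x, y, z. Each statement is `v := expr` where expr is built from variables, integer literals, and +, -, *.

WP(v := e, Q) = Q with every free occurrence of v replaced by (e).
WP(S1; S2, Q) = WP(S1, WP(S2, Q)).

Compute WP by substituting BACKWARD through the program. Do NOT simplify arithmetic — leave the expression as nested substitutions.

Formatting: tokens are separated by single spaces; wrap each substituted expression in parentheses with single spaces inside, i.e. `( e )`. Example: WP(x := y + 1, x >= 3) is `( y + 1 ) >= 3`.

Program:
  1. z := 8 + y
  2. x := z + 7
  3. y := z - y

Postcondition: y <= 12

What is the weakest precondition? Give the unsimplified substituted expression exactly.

post: y <= 12
stmt 3: y := z - y  -- replace 1 occurrence(s) of y with (z - y)
  => ( z - y ) <= 12
stmt 2: x := z + 7  -- replace 0 occurrence(s) of x with (z + 7)
  => ( z - y ) <= 12
stmt 1: z := 8 + y  -- replace 1 occurrence(s) of z with (8 + y)
  => ( ( 8 + y ) - y ) <= 12

Answer: ( ( 8 + y ) - y ) <= 12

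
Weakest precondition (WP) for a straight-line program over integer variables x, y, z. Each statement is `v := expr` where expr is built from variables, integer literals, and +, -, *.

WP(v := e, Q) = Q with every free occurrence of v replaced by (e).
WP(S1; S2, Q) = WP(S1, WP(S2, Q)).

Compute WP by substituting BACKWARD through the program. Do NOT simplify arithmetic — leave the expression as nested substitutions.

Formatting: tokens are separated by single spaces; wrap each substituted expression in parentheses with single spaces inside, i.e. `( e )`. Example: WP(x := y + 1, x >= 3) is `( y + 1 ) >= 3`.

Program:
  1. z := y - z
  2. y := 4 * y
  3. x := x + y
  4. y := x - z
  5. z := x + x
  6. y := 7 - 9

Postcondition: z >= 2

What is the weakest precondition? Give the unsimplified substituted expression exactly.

post: z >= 2
stmt 6: y := 7 - 9  -- replace 0 occurrence(s) of y with (7 - 9)
  => z >= 2
stmt 5: z := x + x  -- replace 1 occurrence(s) of z with (x + x)
  => ( x + x ) >= 2
stmt 4: y := x - z  -- replace 0 occurrence(s) of y with (x - z)
  => ( x + x ) >= 2
stmt 3: x := x + y  -- replace 2 occurrence(s) of x with (x + y)
  => ( ( x + y ) + ( x + y ) ) >= 2
stmt 2: y := 4 * y  -- replace 2 occurrence(s) of y with (4 * y)
  => ( ( x + ( 4 * y ) ) + ( x + ( 4 * y ) ) ) >= 2
stmt 1: z := y - z  -- replace 0 occurrence(s) of z with (y - z)
  => ( ( x + ( 4 * y ) ) + ( x + ( 4 * y ) ) ) >= 2

Answer: ( ( x + ( 4 * y ) ) + ( x + ( 4 * y ) ) ) >= 2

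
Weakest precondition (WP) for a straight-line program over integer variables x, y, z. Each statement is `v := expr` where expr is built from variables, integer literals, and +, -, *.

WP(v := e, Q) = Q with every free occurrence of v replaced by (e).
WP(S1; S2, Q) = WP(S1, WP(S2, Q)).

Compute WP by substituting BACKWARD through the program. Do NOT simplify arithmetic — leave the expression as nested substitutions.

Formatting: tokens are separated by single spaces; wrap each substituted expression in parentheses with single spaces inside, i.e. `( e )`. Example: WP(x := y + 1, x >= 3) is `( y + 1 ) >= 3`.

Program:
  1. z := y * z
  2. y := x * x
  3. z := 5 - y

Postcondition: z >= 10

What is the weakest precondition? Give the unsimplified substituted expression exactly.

Answer: ( 5 - ( x * x ) ) >= 10

Derivation:
post: z >= 10
stmt 3: z := 5 - y  -- replace 1 occurrence(s) of z with (5 - y)
  => ( 5 - y ) >= 10
stmt 2: y := x * x  -- replace 1 occurrence(s) of y with (x * x)
  => ( 5 - ( x * x ) ) >= 10
stmt 1: z := y * z  -- replace 0 occurrence(s) of z with (y * z)
  => ( 5 - ( x * x ) ) >= 10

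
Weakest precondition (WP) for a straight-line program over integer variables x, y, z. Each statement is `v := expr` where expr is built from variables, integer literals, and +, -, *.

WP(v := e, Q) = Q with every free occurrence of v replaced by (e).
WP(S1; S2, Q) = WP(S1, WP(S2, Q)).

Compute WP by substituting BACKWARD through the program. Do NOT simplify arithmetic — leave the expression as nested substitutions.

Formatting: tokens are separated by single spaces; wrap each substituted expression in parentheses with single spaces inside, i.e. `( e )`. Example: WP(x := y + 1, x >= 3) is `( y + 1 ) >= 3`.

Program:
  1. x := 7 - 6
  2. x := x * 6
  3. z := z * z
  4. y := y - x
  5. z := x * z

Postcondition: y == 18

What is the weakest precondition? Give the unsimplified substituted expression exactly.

post: y == 18
stmt 5: z := x * z  -- replace 0 occurrence(s) of z with (x * z)
  => y == 18
stmt 4: y := y - x  -- replace 1 occurrence(s) of y with (y - x)
  => ( y - x ) == 18
stmt 3: z := z * z  -- replace 0 occurrence(s) of z with (z * z)
  => ( y - x ) == 18
stmt 2: x := x * 6  -- replace 1 occurrence(s) of x with (x * 6)
  => ( y - ( x * 6 ) ) == 18
stmt 1: x := 7 - 6  -- replace 1 occurrence(s) of x with (7 - 6)
  => ( y - ( ( 7 - 6 ) * 6 ) ) == 18

Answer: ( y - ( ( 7 - 6 ) * 6 ) ) == 18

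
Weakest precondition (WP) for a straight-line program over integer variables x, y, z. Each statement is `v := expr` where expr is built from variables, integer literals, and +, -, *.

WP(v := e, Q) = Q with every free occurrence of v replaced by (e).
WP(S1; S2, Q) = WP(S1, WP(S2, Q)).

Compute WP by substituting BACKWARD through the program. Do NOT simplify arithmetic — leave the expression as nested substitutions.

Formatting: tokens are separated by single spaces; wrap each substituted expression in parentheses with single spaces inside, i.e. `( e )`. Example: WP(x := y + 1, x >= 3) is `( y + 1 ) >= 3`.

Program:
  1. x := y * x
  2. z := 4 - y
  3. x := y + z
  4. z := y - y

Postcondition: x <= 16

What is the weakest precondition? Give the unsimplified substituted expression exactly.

Answer: ( y + ( 4 - y ) ) <= 16

Derivation:
post: x <= 16
stmt 4: z := y - y  -- replace 0 occurrence(s) of z with (y - y)
  => x <= 16
stmt 3: x := y + z  -- replace 1 occurrence(s) of x with (y + z)
  => ( y + z ) <= 16
stmt 2: z := 4 - y  -- replace 1 occurrence(s) of z with (4 - y)
  => ( y + ( 4 - y ) ) <= 16
stmt 1: x := y * x  -- replace 0 occurrence(s) of x with (y * x)
  => ( y + ( 4 - y ) ) <= 16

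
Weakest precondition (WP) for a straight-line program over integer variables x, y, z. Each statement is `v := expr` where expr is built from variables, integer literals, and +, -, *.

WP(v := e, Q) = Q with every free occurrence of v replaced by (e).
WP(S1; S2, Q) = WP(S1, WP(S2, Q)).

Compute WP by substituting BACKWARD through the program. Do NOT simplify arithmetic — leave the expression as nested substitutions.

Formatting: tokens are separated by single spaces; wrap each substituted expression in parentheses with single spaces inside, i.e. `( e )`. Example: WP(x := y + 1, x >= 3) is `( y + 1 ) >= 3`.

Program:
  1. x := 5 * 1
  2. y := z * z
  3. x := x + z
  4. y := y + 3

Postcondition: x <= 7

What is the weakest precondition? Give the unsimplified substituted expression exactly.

Answer: ( ( 5 * 1 ) + z ) <= 7

Derivation:
post: x <= 7
stmt 4: y := y + 3  -- replace 0 occurrence(s) of y with (y + 3)
  => x <= 7
stmt 3: x := x + z  -- replace 1 occurrence(s) of x with (x + z)
  => ( x + z ) <= 7
stmt 2: y := z * z  -- replace 0 occurrence(s) of y with (z * z)
  => ( x + z ) <= 7
stmt 1: x := 5 * 1  -- replace 1 occurrence(s) of x with (5 * 1)
  => ( ( 5 * 1 ) + z ) <= 7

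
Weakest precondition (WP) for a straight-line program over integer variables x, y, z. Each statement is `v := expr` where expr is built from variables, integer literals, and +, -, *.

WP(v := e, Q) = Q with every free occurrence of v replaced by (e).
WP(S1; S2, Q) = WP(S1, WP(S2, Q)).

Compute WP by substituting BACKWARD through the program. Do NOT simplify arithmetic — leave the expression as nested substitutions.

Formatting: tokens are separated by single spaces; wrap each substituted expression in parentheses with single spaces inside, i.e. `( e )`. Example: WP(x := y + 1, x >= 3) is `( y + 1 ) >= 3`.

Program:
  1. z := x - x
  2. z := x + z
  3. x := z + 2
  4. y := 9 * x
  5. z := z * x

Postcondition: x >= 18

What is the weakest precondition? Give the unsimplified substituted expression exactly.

Answer: ( ( x + ( x - x ) ) + 2 ) >= 18

Derivation:
post: x >= 18
stmt 5: z := z * x  -- replace 0 occurrence(s) of z with (z * x)
  => x >= 18
stmt 4: y := 9 * x  -- replace 0 occurrence(s) of y with (9 * x)
  => x >= 18
stmt 3: x := z + 2  -- replace 1 occurrence(s) of x with (z + 2)
  => ( z + 2 ) >= 18
stmt 2: z := x + z  -- replace 1 occurrence(s) of z with (x + z)
  => ( ( x + z ) + 2 ) >= 18
stmt 1: z := x - x  -- replace 1 occurrence(s) of z with (x - x)
  => ( ( x + ( x - x ) ) + 2 ) >= 18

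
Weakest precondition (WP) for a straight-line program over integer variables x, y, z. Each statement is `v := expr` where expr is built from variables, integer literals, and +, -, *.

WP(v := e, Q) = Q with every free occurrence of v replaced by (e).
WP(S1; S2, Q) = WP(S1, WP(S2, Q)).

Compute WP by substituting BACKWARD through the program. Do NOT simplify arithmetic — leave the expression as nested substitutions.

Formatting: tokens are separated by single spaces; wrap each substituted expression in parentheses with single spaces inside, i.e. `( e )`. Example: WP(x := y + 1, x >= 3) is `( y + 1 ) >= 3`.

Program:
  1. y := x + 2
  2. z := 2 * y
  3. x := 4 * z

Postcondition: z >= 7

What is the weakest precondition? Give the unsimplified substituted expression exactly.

post: z >= 7
stmt 3: x := 4 * z  -- replace 0 occurrence(s) of x with (4 * z)
  => z >= 7
stmt 2: z := 2 * y  -- replace 1 occurrence(s) of z with (2 * y)
  => ( 2 * y ) >= 7
stmt 1: y := x + 2  -- replace 1 occurrence(s) of y with (x + 2)
  => ( 2 * ( x + 2 ) ) >= 7

Answer: ( 2 * ( x + 2 ) ) >= 7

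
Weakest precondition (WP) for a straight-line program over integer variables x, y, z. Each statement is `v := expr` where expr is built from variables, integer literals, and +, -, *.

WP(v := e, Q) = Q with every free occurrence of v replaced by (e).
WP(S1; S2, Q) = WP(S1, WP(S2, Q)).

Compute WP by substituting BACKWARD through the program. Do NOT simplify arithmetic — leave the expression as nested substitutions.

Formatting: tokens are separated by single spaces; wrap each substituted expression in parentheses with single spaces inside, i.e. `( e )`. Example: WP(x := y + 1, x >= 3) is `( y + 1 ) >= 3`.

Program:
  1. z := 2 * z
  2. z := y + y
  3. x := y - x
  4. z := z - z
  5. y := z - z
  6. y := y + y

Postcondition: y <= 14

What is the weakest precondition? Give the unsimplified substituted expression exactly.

post: y <= 14
stmt 6: y := y + y  -- replace 1 occurrence(s) of y with (y + y)
  => ( y + y ) <= 14
stmt 5: y := z - z  -- replace 2 occurrence(s) of y with (z - z)
  => ( ( z - z ) + ( z - z ) ) <= 14
stmt 4: z := z - z  -- replace 4 occurrence(s) of z with (z - z)
  => ( ( ( z - z ) - ( z - z ) ) + ( ( z - z ) - ( z - z ) ) ) <= 14
stmt 3: x := y - x  -- replace 0 occurrence(s) of x with (y - x)
  => ( ( ( z - z ) - ( z - z ) ) + ( ( z - z ) - ( z - z ) ) ) <= 14
stmt 2: z := y + y  -- replace 8 occurrence(s) of z with (y + y)
  => ( ( ( ( y + y ) - ( y + y ) ) - ( ( y + y ) - ( y + y ) ) ) + ( ( ( y + y ) - ( y + y ) ) - ( ( y + y ) - ( y + y ) ) ) ) <= 14
stmt 1: z := 2 * z  -- replace 0 occurrence(s) of z with (2 * z)
  => ( ( ( ( y + y ) - ( y + y ) ) - ( ( y + y ) - ( y + y ) ) ) + ( ( ( y + y ) - ( y + y ) ) - ( ( y + y ) - ( y + y ) ) ) ) <= 14

Answer: ( ( ( ( y + y ) - ( y + y ) ) - ( ( y + y ) - ( y + y ) ) ) + ( ( ( y + y ) - ( y + y ) ) - ( ( y + y ) - ( y + y ) ) ) ) <= 14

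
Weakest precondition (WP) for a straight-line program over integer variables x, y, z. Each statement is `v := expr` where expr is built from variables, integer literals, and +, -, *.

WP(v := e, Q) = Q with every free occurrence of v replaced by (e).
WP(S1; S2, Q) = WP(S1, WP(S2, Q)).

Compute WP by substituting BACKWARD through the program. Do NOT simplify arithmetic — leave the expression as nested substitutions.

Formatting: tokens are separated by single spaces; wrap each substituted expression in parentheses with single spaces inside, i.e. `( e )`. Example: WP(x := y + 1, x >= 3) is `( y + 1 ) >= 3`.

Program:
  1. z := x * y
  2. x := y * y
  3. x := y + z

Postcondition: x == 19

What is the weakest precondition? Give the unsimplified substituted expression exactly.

post: x == 19
stmt 3: x := y + z  -- replace 1 occurrence(s) of x with (y + z)
  => ( y + z ) == 19
stmt 2: x := y * y  -- replace 0 occurrence(s) of x with (y * y)
  => ( y + z ) == 19
stmt 1: z := x * y  -- replace 1 occurrence(s) of z with (x * y)
  => ( y + ( x * y ) ) == 19

Answer: ( y + ( x * y ) ) == 19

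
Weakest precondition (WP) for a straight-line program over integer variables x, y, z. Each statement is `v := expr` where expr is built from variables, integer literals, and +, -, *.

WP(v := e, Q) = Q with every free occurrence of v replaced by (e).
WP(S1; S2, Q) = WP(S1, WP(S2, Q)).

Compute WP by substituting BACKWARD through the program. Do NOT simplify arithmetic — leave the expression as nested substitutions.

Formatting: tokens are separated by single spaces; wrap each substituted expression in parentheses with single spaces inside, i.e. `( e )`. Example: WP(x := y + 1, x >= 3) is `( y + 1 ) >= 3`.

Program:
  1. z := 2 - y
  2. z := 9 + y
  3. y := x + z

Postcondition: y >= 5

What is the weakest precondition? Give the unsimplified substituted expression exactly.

post: y >= 5
stmt 3: y := x + z  -- replace 1 occurrence(s) of y with (x + z)
  => ( x + z ) >= 5
stmt 2: z := 9 + y  -- replace 1 occurrence(s) of z with (9 + y)
  => ( x + ( 9 + y ) ) >= 5
stmt 1: z := 2 - y  -- replace 0 occurrence(s) of z with (2 - y)
  => ( x + ( 9 + y ) ) >= 5

Answer: ( x + ( 9 + y ) ) >= 5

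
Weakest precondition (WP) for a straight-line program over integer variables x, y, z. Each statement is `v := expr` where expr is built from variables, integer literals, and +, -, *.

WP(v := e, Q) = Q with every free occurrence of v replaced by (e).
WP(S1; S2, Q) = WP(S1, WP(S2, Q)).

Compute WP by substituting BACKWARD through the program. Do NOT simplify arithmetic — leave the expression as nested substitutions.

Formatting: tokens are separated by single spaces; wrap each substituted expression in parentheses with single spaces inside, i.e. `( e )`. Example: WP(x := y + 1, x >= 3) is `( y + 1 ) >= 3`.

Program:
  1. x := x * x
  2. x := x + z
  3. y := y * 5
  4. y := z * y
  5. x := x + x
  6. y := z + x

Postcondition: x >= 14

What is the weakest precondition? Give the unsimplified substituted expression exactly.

Answer: ( ( ( x * x ) + z ) + ( ( x * x ) + z ) ) >= 14

Derivation:
post: x >= 14
stmt 6: y := z + x  -- replace 0 occurrence(s) of y with (z + x)
  => x >= 14
stmt 5: x := x + x  -- replace 1 occurrence(s) of x with (x + x)
  => ( x + x ) >= 14
stmt 4: y := z * y  -- replace 0 occurrence(s) of y with (z * y)
  => ( x + x ) >= 14
stmt 3: y := y * 5  -- replace 0 occurrence(s) of y with (y * 5)
  => ( x + x ) >= 14
stmt 2: x := x + z  -- replace 2 occurrence(s) of x with (x + z)
  => ( ( x + z ) + ( x + z ) ) >= 14
stmt 1: x := x * x  -- replace 2 occurrence(s) of x with (x * x)
  => ( ( ( x * x ) + z ) + ( ( x * x ) + z ) ) >= 14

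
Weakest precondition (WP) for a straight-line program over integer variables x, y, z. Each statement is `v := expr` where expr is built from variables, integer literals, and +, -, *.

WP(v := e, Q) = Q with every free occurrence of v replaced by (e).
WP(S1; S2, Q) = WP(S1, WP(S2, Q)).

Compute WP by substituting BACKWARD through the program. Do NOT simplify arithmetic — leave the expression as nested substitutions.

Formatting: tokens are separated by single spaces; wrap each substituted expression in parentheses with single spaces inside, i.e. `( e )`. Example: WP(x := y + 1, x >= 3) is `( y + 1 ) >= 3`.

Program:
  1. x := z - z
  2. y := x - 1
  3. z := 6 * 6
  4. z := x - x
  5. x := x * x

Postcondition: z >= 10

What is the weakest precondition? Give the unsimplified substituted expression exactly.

post: z >= 10
stmt 5: x := x * x  -- replace 0 occurrence(s) of x with (x * x)
  => z >= 10
stmt 4: z := x - x  -- replace 1 occurrence(s) of z with (x - x)
  => ( x - x ) >= 10
stmt 3: z := 6 * 6  -- replace 0 occurrence(s) of z with (6 * 6)
  => ( x - x ) >= 10
stmt 2: y := x - 1  -- replace 0 occurrence(s) of y with (x - 1)
  => ( x - x ) >= 10
stmt 1: x := z - z  -- replace 2 occurrence(s) of x with (z - z)
  => ( ( z - z ) - ( z - z ) ) >= 10

Answer: ( ( z - z ) - ( z - z ) ) >= 10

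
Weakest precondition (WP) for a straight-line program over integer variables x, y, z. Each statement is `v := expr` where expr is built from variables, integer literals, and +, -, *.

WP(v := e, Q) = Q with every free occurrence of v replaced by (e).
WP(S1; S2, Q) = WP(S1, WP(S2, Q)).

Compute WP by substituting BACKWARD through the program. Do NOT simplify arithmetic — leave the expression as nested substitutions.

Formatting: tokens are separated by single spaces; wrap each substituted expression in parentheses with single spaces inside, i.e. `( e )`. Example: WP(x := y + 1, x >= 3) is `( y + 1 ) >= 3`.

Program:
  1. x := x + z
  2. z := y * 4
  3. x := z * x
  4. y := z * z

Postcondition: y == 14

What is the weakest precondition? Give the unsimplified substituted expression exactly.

Answer: ( ( y * 4 ) * ( y * 4 ) ) == 14

Derivation:
post: y == 14
stmt 4: y := z * z  -- replace 1 occurrence(s) of y with (z * z)
  => ( z * z ) == 14
stmt 3: x := z * x  -- replace 0 occurrence(s) of x with (z * x)
  => ( z * z ) == 14
stmt 2: z := y * 4  -- replace 2 occurrence(s) of z with (y * 4)
  => ( ( y * 4 ) * ( y * 4 ) ) == 14
stmt 1: x := x + z  -- replace 0 occurrence(s) of x with (x + z)
  => ( ( y * 4 ) * ( y * 4 ) ) == 14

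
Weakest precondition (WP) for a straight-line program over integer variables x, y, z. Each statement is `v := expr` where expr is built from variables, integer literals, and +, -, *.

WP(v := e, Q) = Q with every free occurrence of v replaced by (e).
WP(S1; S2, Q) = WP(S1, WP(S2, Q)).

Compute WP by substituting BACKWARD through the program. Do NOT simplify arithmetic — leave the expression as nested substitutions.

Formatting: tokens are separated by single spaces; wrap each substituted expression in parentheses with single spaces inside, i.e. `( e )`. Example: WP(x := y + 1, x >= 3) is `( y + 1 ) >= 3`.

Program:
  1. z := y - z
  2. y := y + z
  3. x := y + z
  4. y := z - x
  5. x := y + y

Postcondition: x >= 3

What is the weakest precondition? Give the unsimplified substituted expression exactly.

post: x >= 3
stmt 5: x := y + y  -- replace 1 occurrence(s) of x with (y + y)
  => ( y + y ) >= 3
stmt 4: y := z - x  -- replace 2 occurrence(s) of y with (z - x)
  => ( ( z - x ) + ( z - x ) ) >= 3
stmt 3: x := y + z  -- replace 2 occurrence(s) of x with (y + z)
  => ( ( z - ( y + z ) ) + ( z - ( y + z ) ) ) >= 3
stmt 2: y := y + z  -- replace 2 occurrence(s) of y with (y + z)
  => ( ( z - ( ( y + z ) + z ) ) + ( z - ( ( y + z ) + z ) ) ) >= 3
stmt 1: z := y - z  -- replace 6 occurrence(s) of z with (y - z)
  => ( ( ( y - z ) - ( ( y + ( y - z ) ) + ( y - z ) ) ) + ( ( y - z ) - ( ( y + ( y - z ) ) + ( y - z ) ) ) ) >= 3

Answer: ( ( ( y - z ) - ( ( y + ( y - z ) ) + ( y - z ) ) ) + ( ( y - z ) - ( ( y + ( y - z ) ) + ( y - z ) ) ) ) >= 3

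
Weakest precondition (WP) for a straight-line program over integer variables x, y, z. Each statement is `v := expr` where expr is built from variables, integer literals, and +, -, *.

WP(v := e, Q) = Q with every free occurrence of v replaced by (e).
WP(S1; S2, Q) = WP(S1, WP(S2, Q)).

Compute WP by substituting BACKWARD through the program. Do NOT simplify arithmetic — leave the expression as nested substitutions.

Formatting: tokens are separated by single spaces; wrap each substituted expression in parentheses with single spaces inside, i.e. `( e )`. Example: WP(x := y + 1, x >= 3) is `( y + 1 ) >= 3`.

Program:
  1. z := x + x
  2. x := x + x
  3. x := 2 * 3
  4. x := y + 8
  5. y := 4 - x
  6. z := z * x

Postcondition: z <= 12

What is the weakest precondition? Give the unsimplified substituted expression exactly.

post: z <= 12
stmt 6: z := z * x  -- replace 1 occurrence(s) of z with (z * x)
  => ( z * x ) <= 12
stmt 5: y := 4 - x  -- replace 0 occurrence(s) of y with (4 - x)
  => ( z * x ) <= 12
stmt 4: x := y + 8  -- replace 1 occurrence(s) of x with (y + 8)
  => ( z * ( y + 8 ) ) <= 12
stmt 3: x := 2 * 3  -- replace 0 occurrence(s) of x with (2 * 3)
  => ( z * ( y + 8 ) ) <= 12
stmt 2: x := x + x  -- replace 0 occurrence(s) of x with (x + x)
  => ( z * ( y + 8 ) ) <= 12
stmt 1: z := x + x  -- replace 1 occurrence(s) of z with (x + x)
  => ( ( x + x ) * ( y + 8 ) ) <= 12

Answer: ( ( x + x ) * ( y + 8 ) ) <= 12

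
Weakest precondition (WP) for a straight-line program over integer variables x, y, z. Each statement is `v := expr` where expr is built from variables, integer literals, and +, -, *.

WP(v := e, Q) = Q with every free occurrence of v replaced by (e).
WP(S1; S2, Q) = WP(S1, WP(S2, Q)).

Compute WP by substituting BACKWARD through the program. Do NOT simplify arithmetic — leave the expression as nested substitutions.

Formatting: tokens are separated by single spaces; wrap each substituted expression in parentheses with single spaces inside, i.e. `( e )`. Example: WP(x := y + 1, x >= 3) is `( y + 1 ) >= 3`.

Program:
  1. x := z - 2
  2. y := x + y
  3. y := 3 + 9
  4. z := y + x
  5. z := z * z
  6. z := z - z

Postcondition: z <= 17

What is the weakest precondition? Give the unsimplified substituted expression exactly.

Answer: ( ( ( ( 3 + 9 ) + ( z - 2 ) ) * ( ( 3 + 9 ) + ( z - 2 ) ) ) - ( ( ( 3 + 9 ) + ( z - 2 ) ) * ( ( 3 + 9 ) + ( z - 2 ) ) ) ) <= 17

Derivation:
post: z <= 17
stmt 6: z := z - z  -- replace 1 occurrence(s) of z with (z - z)
  => ( z - z ) <= 17
stmt 5: z := z * z  -- replace 2 occurrence(s) of z with (z * z)
  => ( ( z * z ) - ( z * z ) ) <= 17
stmt 4: z := y + x  -- replace 4 occurrence(s) of z with (y + x)
  => ( ( ( y + x ) * ( y + x ) ) - ( ( y + x ) * ( y + x ) ) ) <= 17
stmt 3: y := 3 + 9  -- replace 4 occurrence(s) of y with (3 + 9)
  => ( ( ( ( 3 + 9 ) + x ) * ( ( 3 + 9 ) + x ) ) - ( ( ( 3 + 9 ) + x ) * ( ( 3 + 9 ) + x ) ) ) <= 17
stmt 2: y := x + y  -- replace 0 occurrence(s) of y with (x + y)
  => ( ( ( ( 3 + 9 ) + x ) * ( ( 3 + 9 ) + x ) ) - ( ( ( 3 + 9 ) + x ) * ( ( 3 + 9 ) + x ) ) ) <= 17
stmt 1: x := z - 2  -- replace 4 occurrence(s) of x with (z - 2)
  => ( ( ( ( 3 + 9 ) + ( z - 2 ) ) * ( ( 3 + 9 ) + ( z - 2 ) ) ) - ( ( ( 3 + 9 ) + ( z - 2 ) ) * ( ( 3 + 9 ) + ( z - 2 ) ) ) ) <= 17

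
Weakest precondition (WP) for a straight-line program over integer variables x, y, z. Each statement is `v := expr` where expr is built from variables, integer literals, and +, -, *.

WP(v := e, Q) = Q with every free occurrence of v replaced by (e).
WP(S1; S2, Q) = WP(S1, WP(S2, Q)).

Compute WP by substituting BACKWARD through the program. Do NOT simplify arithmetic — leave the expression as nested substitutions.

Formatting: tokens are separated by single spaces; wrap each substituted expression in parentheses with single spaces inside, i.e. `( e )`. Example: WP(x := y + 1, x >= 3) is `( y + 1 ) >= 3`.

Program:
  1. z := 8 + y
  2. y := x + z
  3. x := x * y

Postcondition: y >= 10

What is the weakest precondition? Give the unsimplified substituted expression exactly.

post: y >= 10
stmt 3: x := x * y  -- replace 0 occurrence(s) of x with (x * y)
  => y >= 10
stmt 2: y := x + z  -- replace 1 occurrence(s) of y with (x + z)
  => ( x + z ) >= 10
stmt 1: z := 8 + y  -- replace 1 occurrence(s) of z with (8 + y)
  => ( x + ( 8 + y ) ) >= 10

Answer: ( x + ( 8 + y ) ) >= 10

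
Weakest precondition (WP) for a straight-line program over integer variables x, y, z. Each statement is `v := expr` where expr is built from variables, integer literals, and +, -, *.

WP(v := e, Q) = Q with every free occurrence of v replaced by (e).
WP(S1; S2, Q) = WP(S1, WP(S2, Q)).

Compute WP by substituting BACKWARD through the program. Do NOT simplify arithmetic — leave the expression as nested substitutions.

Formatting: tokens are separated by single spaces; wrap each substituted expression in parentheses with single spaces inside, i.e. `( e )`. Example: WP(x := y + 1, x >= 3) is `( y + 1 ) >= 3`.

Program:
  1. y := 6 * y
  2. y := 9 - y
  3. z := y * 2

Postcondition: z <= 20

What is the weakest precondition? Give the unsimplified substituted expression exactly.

post: z <= 20
stmt 3: z := y * 2  -- replace 1 occurrence(s) of z with (y * 2)
  => ( y * 2 ) <= 20
stmt 2: y := 9 - y  -- replace 1 occurrence(s) of y with (9 - y)
  => ( ( 9 - y ) * 2 ) <= 20
stmt 1: y := 6 * y  -- replace 1 occurrence(s) of y with (6 * y)
  => ( ( 9 - ( 6 * y ) ) * 2 ) <= 20

Answer: ( ( 9 - ( 6 * y ) ) * 2 ) <= 20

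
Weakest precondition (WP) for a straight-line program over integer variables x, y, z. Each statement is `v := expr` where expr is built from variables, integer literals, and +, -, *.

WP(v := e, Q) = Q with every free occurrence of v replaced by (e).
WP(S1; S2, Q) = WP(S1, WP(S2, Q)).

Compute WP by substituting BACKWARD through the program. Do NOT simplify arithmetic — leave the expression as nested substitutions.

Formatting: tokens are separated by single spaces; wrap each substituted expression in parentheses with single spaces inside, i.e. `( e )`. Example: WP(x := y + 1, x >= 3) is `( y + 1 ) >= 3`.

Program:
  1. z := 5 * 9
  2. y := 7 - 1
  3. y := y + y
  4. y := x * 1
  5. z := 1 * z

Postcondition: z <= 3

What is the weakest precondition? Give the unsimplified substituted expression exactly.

post: z <= 3
stmt 5: z := 1 * z  -- replace 1 occurrence(s) of z with (1 * z)
  => ( 1 * z ) <= 3
stmt 4: y := x * 1  -- replace 0 occurrence(s) of y with (x * 1)
  => ( 1 * z ) <= 3
stmt 3: y := y + y  -- replace 0 occurrence(s) of y with (y + y)
  => ( 1 * z ) <= 3
stmt 2: y := 7 - 1  -- replace 0 occurrence(s) of y with (7 - 1)
  => ( 1 * z ) <= 3
stmt 1: z := 5 * 9  -- replace 1 occurrence(s) of z with (5 * 9)
  => ( 1 * ( 5 * 9 ) ) <= 3

Answer: ( 1 * ( 5 * 9 ) ) <= 3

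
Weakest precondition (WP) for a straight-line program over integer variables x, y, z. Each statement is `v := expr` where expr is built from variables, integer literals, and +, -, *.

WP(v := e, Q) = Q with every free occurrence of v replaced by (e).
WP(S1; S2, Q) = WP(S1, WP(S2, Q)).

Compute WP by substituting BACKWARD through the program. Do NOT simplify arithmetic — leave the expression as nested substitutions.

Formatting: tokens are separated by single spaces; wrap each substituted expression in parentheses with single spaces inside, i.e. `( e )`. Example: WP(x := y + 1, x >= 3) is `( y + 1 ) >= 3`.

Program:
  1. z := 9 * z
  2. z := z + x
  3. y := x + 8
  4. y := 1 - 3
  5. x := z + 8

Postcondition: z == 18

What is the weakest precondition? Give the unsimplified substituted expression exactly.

Answer: ( ( 9 * z ) + x ) == 18

Derivation:
post: z == 18
stmt 5: x := z + 8  -- replace 0 occurrence(s) of x with (z + 8)
  => z == 18
stmt 4: y := 1 - 3  -- replace 0 occurrence(s) of y with (1 - 3)
  => z == 18
stmt 3: y := x + 8  -- replace 0 occurrence(s) of y with (x + 8)
  => z == 18
stmt 2: z := z + x  -- replace 1 occurrence(s) of z with (z + x)
  => ( z + x ) == 18
stmt 1: z := 9 * z  -- replace 1 occurrence(s) of z with (9 * z)
  => ( ( 9 * z ) + x ) == 18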